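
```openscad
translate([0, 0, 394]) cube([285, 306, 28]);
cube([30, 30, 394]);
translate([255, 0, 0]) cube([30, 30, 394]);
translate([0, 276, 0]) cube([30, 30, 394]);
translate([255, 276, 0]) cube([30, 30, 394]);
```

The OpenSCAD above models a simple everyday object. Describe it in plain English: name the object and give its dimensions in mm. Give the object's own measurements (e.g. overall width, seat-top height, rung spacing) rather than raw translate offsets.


A simple wooden stool: a rectangular seat 285 mm (x) by 306 mm (y), 28 mm thick, top face at z = 422 mm, on four square legs, each 30×30 mm in cross-section. The legs rest on z = 0, each flush with a corner of the seat.


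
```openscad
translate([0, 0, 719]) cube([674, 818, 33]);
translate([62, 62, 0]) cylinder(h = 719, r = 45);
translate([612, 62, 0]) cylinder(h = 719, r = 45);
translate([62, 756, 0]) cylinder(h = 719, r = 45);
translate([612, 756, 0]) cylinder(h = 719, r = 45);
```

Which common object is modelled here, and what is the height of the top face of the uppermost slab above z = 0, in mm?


A table. The table height is 752 mm.

A 674×818×33 slab sits at z = 719 on four Ø90 mm round legs — a table. The top surface is at 719 + 33 = 752 mm.


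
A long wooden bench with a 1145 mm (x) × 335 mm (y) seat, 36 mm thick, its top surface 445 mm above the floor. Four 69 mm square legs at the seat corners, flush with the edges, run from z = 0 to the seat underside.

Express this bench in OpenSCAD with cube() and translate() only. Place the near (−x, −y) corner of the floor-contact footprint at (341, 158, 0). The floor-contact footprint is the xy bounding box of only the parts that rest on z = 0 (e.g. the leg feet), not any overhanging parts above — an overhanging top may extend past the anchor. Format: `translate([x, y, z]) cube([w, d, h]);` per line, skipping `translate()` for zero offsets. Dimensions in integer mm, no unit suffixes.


translate([341, 158, 409]) cube([1145, 335, 36]);
translate([341, 158, 0]) cube([69, 69, 409]);
translate([341, 424, 0]) cube([69, 69, 409]);
translate([1417, 158, 0]) cube([69, 69, 409]);
translate([1417, 424, 0]) cube([69, 69, 409]);


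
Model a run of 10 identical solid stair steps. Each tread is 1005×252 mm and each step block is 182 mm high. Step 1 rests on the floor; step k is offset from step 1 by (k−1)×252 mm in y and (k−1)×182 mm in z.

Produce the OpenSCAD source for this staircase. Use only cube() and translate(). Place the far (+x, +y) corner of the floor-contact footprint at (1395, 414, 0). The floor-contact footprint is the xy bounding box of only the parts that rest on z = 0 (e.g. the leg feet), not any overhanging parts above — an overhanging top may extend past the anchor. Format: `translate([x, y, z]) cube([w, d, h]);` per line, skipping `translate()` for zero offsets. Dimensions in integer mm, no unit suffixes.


translate([390, 162, 0]) cube([1005, 252, 182]);
translate([390, 414, 182]) cube([1005, 252, 182]);
translate([390, 666, 364]) cube([1005, 252, 182]);
translate([390, 918, 546]) cube([1005, 252, 182]);
translate([390, 1170, 728]) cube([1005, 252, 182]);
translate([390, 1422, 910]) cube([1005, 252, 182]);
translate([390, 1674, 1092]) cube([1005, 252, 182]);
translate([390, 1926, 1274]) cube([1005, 252, 182]);
translate([390, 2178, 1456]) cube([1005, 252, 182]);
translate([390, 2430, 1638]) cube([1005, 252, 182]);


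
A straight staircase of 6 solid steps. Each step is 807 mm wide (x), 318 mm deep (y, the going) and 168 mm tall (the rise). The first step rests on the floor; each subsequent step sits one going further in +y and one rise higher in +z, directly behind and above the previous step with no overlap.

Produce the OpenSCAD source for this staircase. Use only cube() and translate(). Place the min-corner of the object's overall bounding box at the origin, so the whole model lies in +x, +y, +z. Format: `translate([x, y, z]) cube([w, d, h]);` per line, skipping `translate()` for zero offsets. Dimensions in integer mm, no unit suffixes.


cube([807, 318, 168]);
translate([0, 318, 168]) cube([807, 318, 168]);
translate([0, 636, 336]) cube([807, 318, 168]);
translate([0, 954, 504]) cube([807, 318, 168]);
translate([0, 1272, 672]) cube([807, 318, 168]);
translate([0, 1590, 840]) cube([807, 318, 168]);


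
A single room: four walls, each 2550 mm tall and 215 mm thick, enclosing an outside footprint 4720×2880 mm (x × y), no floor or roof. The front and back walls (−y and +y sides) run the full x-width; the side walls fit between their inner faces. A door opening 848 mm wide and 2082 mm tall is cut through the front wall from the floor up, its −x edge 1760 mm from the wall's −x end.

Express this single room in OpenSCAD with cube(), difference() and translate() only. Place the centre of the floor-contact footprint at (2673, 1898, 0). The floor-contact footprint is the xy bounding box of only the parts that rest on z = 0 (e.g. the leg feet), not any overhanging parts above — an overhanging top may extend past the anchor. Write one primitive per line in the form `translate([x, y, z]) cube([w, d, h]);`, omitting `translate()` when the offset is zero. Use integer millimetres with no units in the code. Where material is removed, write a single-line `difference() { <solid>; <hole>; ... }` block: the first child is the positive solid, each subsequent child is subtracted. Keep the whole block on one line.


difference() { translate([313, 458, 0]) cube([4720, 215, 2550]); translate([2073, 458, 0]) cube([848, 215, 2082]); }
translate([313, 3123, 0]) cube([4720, 215, 2550]);
translate([313, 673, 0]) cube([215, 2450, 2550]);
translate([4818, 673, 0]) cube([215, 2450, 2550]);


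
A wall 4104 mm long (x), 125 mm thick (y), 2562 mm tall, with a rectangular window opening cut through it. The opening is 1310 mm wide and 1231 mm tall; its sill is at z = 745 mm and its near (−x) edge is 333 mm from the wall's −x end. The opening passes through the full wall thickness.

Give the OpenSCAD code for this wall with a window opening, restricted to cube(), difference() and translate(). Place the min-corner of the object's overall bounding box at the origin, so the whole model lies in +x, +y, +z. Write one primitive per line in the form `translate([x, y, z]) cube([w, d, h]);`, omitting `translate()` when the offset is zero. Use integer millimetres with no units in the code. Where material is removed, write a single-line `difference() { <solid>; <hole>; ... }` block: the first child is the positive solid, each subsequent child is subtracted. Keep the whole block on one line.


difference() { cube([4104, 125, 2562]); translate([333, 0, 745]) cube([1310, 125, 1231]); }


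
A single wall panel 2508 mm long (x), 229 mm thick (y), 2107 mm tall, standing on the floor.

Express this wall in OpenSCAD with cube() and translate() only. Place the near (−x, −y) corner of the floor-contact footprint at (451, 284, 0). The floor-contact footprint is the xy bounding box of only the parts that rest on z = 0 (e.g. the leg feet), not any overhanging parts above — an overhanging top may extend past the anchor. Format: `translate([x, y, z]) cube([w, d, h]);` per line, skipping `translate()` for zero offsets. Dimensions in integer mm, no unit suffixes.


translate([451, 284, 0]) cube([2508, 229, 2107]);


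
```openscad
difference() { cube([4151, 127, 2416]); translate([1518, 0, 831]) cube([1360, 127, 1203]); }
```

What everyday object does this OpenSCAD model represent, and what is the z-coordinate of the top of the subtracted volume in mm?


A wall with a window opening. The window head height is 2034 mm.

A wall with a rectangular opening subtracted — a window. Sill at z = 831, opening 1203 mm tall, so the head is at 831 + 1203 = 2034 mm.


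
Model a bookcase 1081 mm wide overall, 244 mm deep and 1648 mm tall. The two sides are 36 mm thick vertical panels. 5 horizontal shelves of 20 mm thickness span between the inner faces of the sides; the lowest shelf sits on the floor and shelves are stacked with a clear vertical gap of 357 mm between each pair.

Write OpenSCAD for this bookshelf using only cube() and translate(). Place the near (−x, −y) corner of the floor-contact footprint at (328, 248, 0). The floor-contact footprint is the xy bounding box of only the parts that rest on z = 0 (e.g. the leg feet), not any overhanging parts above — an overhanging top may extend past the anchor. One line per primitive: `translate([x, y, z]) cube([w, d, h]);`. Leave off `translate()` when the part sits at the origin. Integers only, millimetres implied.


translate([328, 248, 0]) cube([36, 244, 1648]);
translate([1373, 248, 0]) cube([36, 244, 1648]);
translate([364, 248, 0]) cube([1009, 244, 20]);
translate([364, 248, 377]) cube([1009, 244, 20]);
translate([364, 248, 754]) cube([1009, 244, 20]);
translate([364, 248, 1131]) cube([1009, 244, 20]);
translate([364, 248, 1508]) cube([1009, 244, 20]);


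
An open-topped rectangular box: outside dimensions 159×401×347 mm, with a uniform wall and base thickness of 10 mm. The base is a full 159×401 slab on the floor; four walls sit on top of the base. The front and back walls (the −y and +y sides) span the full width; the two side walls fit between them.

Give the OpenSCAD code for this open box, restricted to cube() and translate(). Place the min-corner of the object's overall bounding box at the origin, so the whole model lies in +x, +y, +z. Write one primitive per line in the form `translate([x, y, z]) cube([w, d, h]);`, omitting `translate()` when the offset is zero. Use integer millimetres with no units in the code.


cube([159, 401, 10]);
translate([0, 0, 10]) cube([159, 10, 337]);
translate([0, 391, 10]) cube([159, 10, 337]);
translate([0, 10, 10]) cube([10, 381, 337]);
translate([149, 10, 10]) cube([10, 381, 337]);


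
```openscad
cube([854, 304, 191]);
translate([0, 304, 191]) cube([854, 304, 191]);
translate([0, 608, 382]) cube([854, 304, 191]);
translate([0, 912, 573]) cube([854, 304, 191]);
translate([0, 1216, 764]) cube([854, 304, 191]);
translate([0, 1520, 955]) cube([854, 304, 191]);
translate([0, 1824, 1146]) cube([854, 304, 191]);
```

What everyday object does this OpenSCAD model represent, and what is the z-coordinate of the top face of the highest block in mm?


A staircase. The total rise is 1337 mm.

7 identical blocks, each offset up and back from the previous — a staircase. Each step is 191 mm tall and there are 7 of them, so the total rise is 7 × 191 = 1337 mm.


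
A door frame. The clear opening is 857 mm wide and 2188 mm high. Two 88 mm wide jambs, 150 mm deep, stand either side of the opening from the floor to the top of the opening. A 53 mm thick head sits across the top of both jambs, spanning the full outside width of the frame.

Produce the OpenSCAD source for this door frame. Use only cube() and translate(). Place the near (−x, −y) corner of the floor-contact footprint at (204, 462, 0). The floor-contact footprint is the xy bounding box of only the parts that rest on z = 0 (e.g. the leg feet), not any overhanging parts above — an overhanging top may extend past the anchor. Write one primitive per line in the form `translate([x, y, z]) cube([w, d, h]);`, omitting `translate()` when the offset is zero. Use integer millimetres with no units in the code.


translate([204, 462, 0]) cube([88, 150, 2188]);
translate([1149, 462, 0]) cube([88, 150, 2188]);
translate([204, 462, 2188]) cube([1033, 150, 53]);


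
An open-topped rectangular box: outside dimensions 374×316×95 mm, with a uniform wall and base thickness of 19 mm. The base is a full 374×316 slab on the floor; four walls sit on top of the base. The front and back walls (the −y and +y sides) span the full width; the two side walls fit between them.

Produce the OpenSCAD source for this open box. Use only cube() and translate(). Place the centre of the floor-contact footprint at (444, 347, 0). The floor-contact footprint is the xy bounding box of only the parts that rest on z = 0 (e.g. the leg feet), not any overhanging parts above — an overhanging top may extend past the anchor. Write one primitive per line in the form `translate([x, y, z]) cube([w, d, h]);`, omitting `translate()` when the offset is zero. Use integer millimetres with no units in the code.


translate([257, 189, 0]) cube([374, 316, 19]);
translate([257, 189, 19]) cube([374, 19, 76]);
translate([257, 486, 19]) cube([374, 19, 76]);
translate([257, 208, 19]) cube([19, 278, 76]);
translate([612, 208, 19]) cube([19, 278, 76]);


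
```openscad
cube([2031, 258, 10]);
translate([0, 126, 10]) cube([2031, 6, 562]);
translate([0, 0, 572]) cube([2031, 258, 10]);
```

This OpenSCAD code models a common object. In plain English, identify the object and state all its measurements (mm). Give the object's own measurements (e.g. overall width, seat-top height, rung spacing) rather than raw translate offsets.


An I-beam lying along x, 2031 mm long. Overall section height 582 mm. Two flanges 258 mm wide (y) and 10 mm thick, one on the floor and one at the top; a web 6 mm thick runs between them, centred on the flange width.


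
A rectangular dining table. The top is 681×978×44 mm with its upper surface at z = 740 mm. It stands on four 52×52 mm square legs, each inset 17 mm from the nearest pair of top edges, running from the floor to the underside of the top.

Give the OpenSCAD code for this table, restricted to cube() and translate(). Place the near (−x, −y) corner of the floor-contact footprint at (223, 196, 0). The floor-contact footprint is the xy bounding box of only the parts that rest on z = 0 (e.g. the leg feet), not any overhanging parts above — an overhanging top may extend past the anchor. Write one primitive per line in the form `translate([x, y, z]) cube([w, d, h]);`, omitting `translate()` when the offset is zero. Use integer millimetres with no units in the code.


translate([206, 179, 696]) cube([681, 978, 44]);
translate([223, 196, 0]) cube([52, 52, 696]);
translate([818, 196, 0]) cube([52, 52, 696]);
translate([223, 1088, 0]) cube([52, 52, 696]);
translate([818, 1088, 0]) cube([52, 52, 696]);


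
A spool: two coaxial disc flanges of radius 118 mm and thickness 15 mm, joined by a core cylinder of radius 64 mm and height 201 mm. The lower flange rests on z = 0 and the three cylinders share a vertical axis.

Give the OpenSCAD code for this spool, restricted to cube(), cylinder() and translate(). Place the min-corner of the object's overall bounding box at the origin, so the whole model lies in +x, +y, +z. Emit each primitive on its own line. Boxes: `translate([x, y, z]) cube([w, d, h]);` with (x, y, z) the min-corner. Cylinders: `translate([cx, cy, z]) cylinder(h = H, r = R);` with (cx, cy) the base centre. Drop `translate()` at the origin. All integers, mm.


translate([118, 118, 0]) cylinder(h = 15, r = 118);
translate([118, 118, 15]) cylinder(h = 201, r = 64);
translate([118, 118, 216]) cylinder(h = 15, r = 118);


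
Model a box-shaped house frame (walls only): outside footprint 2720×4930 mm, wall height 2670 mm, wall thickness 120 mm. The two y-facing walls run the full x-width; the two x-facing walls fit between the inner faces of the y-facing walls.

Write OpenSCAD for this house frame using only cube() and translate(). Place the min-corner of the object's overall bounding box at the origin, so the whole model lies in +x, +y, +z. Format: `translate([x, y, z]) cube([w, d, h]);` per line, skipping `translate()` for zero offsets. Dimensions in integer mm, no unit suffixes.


cube([2720, 120, 2670]);
translate([0, 4810, 0]) cube([2720, 120, 2670]);
translate([0, 120, 0]) cube([120, 4690, 2670]);
translate([2600, 120, 0]) cube([120, 4690, 2670]);


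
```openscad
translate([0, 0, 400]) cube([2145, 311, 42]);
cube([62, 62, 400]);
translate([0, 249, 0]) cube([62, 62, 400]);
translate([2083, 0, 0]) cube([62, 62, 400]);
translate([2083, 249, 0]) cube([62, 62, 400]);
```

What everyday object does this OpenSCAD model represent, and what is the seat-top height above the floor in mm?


A bench. The seat-top height is 442 mm.

A long slab on four corner posts — a bench. The slab sits at z = 400 with thickness 42, so the top is 400 + 42 = 442 mm.


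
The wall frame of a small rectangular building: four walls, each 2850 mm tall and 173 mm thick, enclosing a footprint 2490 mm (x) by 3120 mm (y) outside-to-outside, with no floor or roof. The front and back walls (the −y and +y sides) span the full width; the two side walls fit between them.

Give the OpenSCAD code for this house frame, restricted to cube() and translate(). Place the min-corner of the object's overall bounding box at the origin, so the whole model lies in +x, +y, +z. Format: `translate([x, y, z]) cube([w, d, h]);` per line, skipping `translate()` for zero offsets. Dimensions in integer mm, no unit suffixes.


cube([2490, 173, 2850]);
translate([0, 2947, 0]) cube([2490, 173, 2850]);
translate([0, 173, 0]) cube([173, 2774, 2850]);
translate([2317, 173, 0]) cube([173, 2774, 2850]);


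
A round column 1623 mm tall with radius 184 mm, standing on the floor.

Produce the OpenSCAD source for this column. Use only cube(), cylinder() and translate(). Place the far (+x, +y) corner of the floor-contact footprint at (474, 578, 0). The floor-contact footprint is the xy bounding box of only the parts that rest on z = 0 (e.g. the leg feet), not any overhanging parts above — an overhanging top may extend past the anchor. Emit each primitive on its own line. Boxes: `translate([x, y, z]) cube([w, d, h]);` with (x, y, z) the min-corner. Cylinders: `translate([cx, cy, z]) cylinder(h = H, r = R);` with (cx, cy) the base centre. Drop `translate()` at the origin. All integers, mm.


translate([290, 394, 0]) cylinder(h = 1623, r = 184);


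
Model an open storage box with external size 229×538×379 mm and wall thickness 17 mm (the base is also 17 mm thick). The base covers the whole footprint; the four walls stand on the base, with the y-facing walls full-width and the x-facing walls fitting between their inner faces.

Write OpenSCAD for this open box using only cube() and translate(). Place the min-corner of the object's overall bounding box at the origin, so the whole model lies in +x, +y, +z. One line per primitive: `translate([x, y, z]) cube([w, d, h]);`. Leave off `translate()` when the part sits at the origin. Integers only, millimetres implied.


cube([229, 538, 17]);
translate([0, 0, 17]) cube([229, 17, 362]);
translate([0, 521, 17]) cube([229, 17, 362]);
translate([0, 17, 17]) cube([17, 504, 362]);
translate([212, 17, 17]) cube([17, 504, 362]);


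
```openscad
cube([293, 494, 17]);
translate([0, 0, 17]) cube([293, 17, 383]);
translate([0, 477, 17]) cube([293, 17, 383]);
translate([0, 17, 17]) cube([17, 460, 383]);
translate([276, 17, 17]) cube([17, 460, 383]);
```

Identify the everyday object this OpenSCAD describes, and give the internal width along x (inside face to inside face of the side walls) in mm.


An open box. The internal width is 259 mm.

A 293×494 base slab with four walls standing on it — an open box. The base is 293 mm wide and the walls are 17 mm thick, so the internal width is 293 − 2 × 17 = 259 mm.


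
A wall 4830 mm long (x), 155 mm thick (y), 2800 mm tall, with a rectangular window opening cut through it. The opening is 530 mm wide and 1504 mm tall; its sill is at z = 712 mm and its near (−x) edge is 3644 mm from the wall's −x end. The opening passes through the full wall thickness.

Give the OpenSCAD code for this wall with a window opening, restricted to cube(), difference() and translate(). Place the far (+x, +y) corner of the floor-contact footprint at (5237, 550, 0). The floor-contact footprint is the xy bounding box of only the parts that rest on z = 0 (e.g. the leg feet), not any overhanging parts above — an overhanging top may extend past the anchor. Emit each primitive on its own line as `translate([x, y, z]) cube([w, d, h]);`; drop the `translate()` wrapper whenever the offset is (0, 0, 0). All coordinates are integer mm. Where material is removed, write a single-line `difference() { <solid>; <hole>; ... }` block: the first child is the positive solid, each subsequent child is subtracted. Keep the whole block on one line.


difference() { translate([407, 395, 0]) cube([4830, 155, 2800]); translate([4051, 395, 712]) cube([530, 155, 1504]); }


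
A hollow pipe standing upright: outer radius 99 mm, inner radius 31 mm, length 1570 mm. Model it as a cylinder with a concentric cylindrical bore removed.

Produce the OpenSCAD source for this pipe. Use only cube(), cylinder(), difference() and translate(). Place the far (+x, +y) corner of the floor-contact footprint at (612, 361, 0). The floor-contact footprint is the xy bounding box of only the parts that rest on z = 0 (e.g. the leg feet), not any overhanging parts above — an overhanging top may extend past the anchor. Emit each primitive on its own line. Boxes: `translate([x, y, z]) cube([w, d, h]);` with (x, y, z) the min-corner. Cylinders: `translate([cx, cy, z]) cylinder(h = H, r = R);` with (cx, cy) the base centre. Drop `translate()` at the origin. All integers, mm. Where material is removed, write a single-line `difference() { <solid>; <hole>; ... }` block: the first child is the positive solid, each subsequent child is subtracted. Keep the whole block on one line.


difference() { translate([513, 262, 0]) cylinder(h = 1570, r = 99); translate([513, 262, 0]) cylinder(h = 1570, r = 31); }


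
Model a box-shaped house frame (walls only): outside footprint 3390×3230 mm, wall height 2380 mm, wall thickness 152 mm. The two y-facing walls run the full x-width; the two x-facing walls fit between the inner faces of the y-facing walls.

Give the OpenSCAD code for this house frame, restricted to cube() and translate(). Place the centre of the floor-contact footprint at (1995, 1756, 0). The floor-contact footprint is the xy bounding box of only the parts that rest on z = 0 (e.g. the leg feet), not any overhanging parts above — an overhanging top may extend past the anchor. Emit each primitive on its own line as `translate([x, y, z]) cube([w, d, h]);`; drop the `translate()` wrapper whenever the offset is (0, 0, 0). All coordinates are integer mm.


translate([300, 141, 0]) cube([3390, 152, 2380]);
translate([300, 3219, 0]) cube([3390, 152, 2380]);
translate([300, 293, 0]) cube([152, 2926, 2380]);
translate([3538, 293, 0]) cube([152, 2926, 2380]);


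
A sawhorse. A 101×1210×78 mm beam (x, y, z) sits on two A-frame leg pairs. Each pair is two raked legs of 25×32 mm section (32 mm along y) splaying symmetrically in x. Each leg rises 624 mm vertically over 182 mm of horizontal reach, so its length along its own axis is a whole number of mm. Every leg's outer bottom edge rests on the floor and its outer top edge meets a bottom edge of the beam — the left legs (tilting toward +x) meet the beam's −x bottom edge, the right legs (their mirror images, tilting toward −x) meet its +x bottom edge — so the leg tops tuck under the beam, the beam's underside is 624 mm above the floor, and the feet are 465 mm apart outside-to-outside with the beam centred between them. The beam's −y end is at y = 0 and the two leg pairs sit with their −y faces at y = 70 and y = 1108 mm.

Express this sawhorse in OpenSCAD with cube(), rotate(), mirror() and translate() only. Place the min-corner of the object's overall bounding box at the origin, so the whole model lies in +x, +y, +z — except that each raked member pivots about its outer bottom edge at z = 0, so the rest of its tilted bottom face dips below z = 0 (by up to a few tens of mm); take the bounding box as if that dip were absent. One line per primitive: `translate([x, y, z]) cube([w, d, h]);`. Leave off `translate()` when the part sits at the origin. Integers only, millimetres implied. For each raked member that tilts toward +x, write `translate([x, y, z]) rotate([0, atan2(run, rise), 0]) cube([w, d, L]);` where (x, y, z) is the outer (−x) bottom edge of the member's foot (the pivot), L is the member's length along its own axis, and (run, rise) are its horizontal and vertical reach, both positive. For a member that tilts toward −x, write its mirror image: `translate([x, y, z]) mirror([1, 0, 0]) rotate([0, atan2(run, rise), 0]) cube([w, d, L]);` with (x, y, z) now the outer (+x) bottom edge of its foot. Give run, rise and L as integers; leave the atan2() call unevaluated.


// leg length = √(182² + 624²) = 650
// right-leg outer foot x = 2·182 + 101 = 465
// beam min-corner = (182, 0, 624)
translate([182, 0, 624]) cube([101, 1210, 78]);
translate([0, 70, 0]) rotate([0, atan2(182, 624), 0]) cube([25, 32, 650]);
translate([465, 70, 0]) mirror([1, 0, 0]) rotate([0, atan2(182, 624), 0]) cube([25, 32, 650]);
translate([0, 1108, 0]) rotate([0, atan2(182, 624), 0]) cube([25, 32, 650]);
translate([465, 1108, 0]) mirror([1, 0, 0]) rotate([0, atan2(182, 624), 0]) cube([25, 32, 650]);


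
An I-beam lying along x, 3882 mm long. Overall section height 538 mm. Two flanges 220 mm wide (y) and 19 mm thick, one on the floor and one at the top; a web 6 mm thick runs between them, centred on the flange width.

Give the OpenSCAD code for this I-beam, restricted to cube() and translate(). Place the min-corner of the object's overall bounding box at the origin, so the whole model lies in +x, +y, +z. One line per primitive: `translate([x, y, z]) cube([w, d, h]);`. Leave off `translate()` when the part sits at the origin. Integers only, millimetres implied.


cube([3882, 220, 19]);
translate([0, 107, 19]) cube([3882, 6, 500]);
translate([0, 0, 519]) cube([3882, 220, 19]);


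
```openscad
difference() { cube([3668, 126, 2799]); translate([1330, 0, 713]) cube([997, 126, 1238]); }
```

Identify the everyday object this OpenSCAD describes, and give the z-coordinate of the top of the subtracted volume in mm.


A wall with a window opening. The window head height is 1951 mm.

A wall with a rectangular opening subtracted — a window. Sill at z = 713, opening 1238 mm tall, so the head is at 713 + 1238 = 1951 mm.


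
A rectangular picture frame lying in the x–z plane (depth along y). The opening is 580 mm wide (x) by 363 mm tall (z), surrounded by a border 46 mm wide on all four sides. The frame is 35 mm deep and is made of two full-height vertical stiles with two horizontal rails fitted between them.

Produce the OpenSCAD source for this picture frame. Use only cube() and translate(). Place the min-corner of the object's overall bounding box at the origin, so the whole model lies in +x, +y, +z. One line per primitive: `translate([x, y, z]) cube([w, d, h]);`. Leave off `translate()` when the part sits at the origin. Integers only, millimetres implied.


cube([46, 35, 455]);
translate([626, 0, 0]) cube([46, 35, 455]);
translate([46, 0, 0]) cube([580, 35, 46]);
translate([46, 0, 409]) cube([580, 35, 46]);


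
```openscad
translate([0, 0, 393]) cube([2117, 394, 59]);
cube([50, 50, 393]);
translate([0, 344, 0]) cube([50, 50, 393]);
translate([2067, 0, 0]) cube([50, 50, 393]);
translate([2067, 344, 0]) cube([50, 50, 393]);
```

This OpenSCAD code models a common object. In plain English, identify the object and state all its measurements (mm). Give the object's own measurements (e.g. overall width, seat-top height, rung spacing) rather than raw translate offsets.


A bench: a 2117×394 mm seat slab, 59 mm thick, top at z = 452 mm, on four 50×50 mm square legs flush with the seat corners and standing on z = 0.


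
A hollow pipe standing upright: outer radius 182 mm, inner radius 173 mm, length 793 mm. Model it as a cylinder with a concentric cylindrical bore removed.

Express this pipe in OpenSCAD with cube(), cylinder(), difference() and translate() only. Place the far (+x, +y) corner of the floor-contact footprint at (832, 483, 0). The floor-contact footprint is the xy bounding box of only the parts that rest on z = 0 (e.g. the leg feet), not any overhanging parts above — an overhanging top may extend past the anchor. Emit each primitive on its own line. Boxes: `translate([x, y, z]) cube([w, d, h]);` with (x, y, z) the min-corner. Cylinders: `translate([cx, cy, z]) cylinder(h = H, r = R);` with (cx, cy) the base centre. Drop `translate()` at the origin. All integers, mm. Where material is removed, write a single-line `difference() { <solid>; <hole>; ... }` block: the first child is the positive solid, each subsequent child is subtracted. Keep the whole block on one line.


difference() { translate([650, 301, 0]) cylinder(h = 793, r = 182); translate([650, 301, 0]) cylinder(h = 793, r = 173); }


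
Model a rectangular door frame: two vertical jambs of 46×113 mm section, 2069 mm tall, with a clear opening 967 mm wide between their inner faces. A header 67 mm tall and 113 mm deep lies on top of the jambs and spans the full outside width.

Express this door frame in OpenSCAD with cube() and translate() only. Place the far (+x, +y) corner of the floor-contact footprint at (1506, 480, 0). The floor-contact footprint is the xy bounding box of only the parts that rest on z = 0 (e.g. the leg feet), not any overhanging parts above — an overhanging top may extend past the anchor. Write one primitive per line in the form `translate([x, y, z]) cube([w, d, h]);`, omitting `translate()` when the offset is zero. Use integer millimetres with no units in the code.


translate([447, 367, 0]) cube([46, 113, 2069]);
translate([1460, 367, 0]) cube([46, 113, 2069]);
translate([447, 367, 2069]) cube([1059, 113, 67]);


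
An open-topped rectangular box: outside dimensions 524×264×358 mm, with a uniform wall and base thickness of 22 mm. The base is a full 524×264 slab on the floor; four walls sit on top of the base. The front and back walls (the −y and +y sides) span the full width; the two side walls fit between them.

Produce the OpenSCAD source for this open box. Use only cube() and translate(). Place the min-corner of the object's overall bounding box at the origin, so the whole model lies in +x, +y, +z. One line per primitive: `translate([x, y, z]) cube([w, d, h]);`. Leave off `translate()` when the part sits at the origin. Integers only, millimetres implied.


cube([524, 264, 22]);
translate([0, 0, 22]) cube([524, 22, 336]);
translate([0, 242, 22]) cube([524, 22, 336]);
translate([0, 22, 22]) cube([22, 220, 336]);
translate([502, 22, 22]) cube([22, 220, 336]);


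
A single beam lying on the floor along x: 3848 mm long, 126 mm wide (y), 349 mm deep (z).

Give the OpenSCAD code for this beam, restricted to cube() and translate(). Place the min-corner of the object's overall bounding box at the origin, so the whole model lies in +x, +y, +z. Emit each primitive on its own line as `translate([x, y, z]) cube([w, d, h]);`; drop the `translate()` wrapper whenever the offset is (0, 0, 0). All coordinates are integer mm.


cube([3848, 126, 349]);


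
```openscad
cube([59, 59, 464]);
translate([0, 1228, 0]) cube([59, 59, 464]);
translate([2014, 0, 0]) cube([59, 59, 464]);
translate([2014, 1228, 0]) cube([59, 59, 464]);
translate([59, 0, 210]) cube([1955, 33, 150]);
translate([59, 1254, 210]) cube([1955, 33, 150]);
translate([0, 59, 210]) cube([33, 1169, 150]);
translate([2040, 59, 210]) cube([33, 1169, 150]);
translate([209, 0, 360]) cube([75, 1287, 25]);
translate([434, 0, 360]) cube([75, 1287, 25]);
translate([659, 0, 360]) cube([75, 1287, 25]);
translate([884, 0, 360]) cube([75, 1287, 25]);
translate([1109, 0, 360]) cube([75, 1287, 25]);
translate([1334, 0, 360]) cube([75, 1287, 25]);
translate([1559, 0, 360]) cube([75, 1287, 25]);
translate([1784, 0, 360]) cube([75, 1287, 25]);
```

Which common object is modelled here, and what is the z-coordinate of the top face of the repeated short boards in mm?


A bed frame. The slat-top height is 385 mm.

Four posts, four rails, and a row of slats — a bed frame. Slats sit on the rails at z = 210 + 150 = 360; with slat thickness 25, the top is 385 mm.


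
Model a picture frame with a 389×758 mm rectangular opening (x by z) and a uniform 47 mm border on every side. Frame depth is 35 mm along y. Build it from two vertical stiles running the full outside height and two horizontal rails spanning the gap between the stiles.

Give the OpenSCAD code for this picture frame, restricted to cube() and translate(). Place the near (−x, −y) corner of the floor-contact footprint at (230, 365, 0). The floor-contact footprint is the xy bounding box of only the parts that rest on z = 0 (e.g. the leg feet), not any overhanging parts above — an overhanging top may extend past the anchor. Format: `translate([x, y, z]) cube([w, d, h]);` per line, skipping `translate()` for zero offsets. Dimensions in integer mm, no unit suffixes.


translate([230, 365, 0]) cube([47, 35, 852]);
translate([666, 365, 0]) cube([47, 35, 852]);
translate([277, 365, 0]) cube([389, 35, 47]);
translate([277, 365, 805]) cube([389, 35, 47]);


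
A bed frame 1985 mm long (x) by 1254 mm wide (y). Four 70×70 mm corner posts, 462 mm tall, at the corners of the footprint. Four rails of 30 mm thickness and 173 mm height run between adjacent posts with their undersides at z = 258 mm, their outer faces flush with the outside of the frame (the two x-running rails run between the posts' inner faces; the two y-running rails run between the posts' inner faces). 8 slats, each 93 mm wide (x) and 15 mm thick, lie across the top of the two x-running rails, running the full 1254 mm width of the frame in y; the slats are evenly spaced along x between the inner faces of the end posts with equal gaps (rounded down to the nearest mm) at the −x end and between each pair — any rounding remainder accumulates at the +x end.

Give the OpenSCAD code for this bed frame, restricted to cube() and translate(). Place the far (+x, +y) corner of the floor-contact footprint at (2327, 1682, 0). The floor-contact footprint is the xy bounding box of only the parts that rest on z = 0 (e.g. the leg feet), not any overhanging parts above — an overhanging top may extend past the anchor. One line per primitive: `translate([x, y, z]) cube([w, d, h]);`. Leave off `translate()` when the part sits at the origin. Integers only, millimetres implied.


// slat z = rail_z + rail_h = 258 + 173 = 431
// slat gap = ⌊(1845 − 8·93) / 9⌋ = 122
translate([342, 428, 0]) cube([70, 70, 462]);
translate([342, 1612, 0]) cube([70, 70, 462]);
translate([2257, 428, 0]) cube([70, 70, 462]);
translate([2257, 1612, 0]) cube([70, 70, 462]);
translate([412, 428, 258]) cube([1845, 30, 173]);
translate([412, 1652, 258]) cube([1845, 30, 173]);
translate([342, 498, 258]) cube([30, 1114, 173]);
translate([2297, 498, 258]) cube([30, 1114, 173]);
translate([534, 428, 431]) cube([93, 1254, 15]);
translate([749, 428, 431]) cube([93, 1254, 15]);
translate([964, 428, 431]) cube([93, 1254, 15]);
translate([1179, 428, 431]) cube([93, 1254, 15]);
translate([1394, 428, 431]) cube([93, 1254, 15]);
translate([1609, 428, 431]) cube([93, 1254, 15]);
translate([1824, 428, 431]) cube([93, 1254, 15]);
translate([2039, 428, 431]) cube([93, 1254, 15]);


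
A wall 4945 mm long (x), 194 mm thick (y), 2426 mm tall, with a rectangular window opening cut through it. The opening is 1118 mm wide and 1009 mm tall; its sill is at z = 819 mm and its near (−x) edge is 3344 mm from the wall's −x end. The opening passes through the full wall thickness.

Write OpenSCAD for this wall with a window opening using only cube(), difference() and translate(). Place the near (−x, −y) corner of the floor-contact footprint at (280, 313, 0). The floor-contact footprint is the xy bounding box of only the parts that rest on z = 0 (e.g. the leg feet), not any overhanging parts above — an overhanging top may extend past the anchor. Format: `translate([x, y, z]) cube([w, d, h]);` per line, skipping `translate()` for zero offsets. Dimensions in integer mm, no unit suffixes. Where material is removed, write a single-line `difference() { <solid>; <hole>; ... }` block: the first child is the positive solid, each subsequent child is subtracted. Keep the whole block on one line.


difference() { translate([280, 313, 0]) cube([4945, 194, 2426]); translate([3624, 313, 819]) cube([1118, 194, 1009]); }


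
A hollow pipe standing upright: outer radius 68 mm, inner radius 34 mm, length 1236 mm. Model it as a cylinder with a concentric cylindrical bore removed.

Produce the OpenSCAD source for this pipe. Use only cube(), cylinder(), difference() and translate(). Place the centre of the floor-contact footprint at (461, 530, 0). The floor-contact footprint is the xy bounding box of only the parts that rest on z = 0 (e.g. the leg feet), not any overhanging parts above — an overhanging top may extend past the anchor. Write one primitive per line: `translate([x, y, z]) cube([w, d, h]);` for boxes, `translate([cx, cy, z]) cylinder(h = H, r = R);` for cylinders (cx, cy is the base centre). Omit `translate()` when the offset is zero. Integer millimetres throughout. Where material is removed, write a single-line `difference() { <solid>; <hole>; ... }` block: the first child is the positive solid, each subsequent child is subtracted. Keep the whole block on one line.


difference() { translate([461, 530, 0]) cylinder(h = 1236, r = 68); translate([461, 530, 0]) cylinder(h = 1236, r = 34); }


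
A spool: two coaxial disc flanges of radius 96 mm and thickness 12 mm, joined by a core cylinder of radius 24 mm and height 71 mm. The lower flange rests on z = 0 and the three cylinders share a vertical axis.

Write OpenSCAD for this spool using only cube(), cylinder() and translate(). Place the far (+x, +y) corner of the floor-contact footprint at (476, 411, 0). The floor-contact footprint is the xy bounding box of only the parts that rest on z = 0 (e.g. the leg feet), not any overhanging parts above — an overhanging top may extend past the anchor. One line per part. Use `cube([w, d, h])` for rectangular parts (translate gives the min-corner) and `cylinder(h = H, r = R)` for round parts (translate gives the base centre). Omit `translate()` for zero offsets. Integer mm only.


translate([380, 315, 0]) cylinder(h = 12, r = 96);
translate([380, 315, 12]) cylinder(h = 71, r = 24);
translate([380, 315, 83]) cylinder(h = 12, r = 96);


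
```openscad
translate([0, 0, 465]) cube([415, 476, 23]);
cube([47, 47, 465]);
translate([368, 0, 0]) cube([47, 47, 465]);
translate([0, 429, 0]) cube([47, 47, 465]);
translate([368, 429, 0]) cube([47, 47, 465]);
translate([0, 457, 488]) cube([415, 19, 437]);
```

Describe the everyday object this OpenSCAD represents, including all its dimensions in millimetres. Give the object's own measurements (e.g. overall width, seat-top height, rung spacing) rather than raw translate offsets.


A chair. The seat is a 415×476×23 mm slab with its top at z = 488 mm, on four 47×47 mm corner legs (flush with the seat edges, standing on z = 0). A flat backrest 19 mm thick, 437 mm tall, spans the full seat width and rises from the seat top along its +y edge, rear face flush with the rear of the seat.


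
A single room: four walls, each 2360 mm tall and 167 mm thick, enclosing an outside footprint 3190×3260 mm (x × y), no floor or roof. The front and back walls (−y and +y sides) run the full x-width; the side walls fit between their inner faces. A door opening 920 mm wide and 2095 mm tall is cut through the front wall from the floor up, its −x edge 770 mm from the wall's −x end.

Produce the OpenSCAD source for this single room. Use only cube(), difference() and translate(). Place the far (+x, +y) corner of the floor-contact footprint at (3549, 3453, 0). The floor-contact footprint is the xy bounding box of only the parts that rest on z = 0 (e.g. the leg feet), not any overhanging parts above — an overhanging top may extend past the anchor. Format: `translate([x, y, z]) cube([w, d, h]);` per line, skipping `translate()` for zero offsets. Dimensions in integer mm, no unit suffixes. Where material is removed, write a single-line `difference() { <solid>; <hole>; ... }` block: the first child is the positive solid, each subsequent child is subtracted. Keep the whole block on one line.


difference() { translate([359, 193, 0]) cube([3190, 167, 2360]); translate([1129, 193, 0]) cube([920, 167, 2095]); }
translate([359, 3286, 0]) cube([3190, 167, 2360]);
translate([359, 360, 0]) cube([167, 2926, 2360]);
translate([3382, 360, 0]) cube([167, 2926, 2360]);
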